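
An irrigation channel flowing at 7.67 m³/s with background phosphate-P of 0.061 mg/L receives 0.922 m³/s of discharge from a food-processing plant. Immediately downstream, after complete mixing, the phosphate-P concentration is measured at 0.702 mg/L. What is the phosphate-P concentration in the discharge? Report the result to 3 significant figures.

Mass balance: 7.670·0.06100 + 0.9220·Cₑ = 8.592·0.7020
→ Cₑ = (8.592·0.7020 − 7.670·0.06100) / 0.9220 = 6.034 mg/L.

6.03 mg/L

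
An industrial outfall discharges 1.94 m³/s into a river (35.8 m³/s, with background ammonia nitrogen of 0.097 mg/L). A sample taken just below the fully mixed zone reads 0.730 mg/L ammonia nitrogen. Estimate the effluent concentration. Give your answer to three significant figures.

Mass balance: 35.80·0.09700 + 1.940·Cₑ = 37.74·0.7300
→ Cₑ = (37.74·0.7300 − 35.80·0.09700) / 1.940 = 12.41 mg/L.

12.4 mg/L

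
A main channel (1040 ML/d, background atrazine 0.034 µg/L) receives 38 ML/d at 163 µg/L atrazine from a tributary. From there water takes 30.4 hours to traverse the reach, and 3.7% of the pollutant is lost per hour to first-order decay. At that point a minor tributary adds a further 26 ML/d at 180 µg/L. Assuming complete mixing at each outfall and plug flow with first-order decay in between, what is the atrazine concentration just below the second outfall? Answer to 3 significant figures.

6.03 µg/L

Mass balance: C = (1040·0.03400 + 38.00·163.0) / 1078 = 6229/1078 = 5.779 µg/L; combined flow 1078 ML/d.
3.7%/h lost → k = −ln(1 − 0.037) = 0.03770 h⁻¹.
After decay, C = 5.779 × e^(−kt) = 5.779 × 0.3179 = 1.837 µg/L.
At the second outfall, C = (1078·1.837 + 26.00·180.0) / (1078 + 26.00) = 6.033 µg/L.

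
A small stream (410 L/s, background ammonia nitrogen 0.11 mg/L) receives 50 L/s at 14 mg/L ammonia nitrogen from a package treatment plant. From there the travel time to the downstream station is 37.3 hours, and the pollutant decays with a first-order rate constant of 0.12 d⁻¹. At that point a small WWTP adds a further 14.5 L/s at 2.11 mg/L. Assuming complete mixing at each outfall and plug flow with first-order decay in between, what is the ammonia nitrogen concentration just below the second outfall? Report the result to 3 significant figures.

1.37 mg/L

After mixing, C = (410.0·0.1100 + 50.00·14.00) / 460.0 = 745.1/460.0 = 1.620 mg/L; combined flow 460.0 L/s.
Decay over the reach: 1.620·exp(−kt) = 1.620·0.8299 = 1.344 mg/L.
At the second outfall, C = (460.0·1.344 + 14.50·2.110) / (460.0 + 14.50) = 1.368 mg/L.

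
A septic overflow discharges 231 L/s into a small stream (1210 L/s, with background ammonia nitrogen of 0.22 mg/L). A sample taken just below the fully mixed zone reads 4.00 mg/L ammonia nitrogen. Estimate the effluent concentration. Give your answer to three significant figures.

23.8 mg/L

Mass balance: 1210·0.2200 + 231.0·Cₑ = 1441·4.000
→ Cₑ = (1441·4.000 − 1210·0.2200) / 231.0 = 23.80 mg/L.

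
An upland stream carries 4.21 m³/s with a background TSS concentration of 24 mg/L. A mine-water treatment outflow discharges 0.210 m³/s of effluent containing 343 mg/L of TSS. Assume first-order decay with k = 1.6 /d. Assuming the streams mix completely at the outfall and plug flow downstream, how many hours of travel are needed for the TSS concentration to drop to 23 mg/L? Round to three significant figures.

7.98 h

Conservation of mass: C = (4.210·24.00 + 0.2100·343.0) / 4.420 = 173.1/4.420 = 39.16 mg/L.
39.16·exp(−k·t) = 23 → t = ln(39.16/23)/k = 28730 s = 7.981 h.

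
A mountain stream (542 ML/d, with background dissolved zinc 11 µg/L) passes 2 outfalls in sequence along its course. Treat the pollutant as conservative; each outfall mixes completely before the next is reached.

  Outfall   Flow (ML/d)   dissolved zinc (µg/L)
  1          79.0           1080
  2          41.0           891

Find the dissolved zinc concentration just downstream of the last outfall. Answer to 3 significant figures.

193 µg/L

After outfall 1: Q = 542.0 + 79.00 = 621.0 ML/d; C = (542.0·11.00 + 79.00·1080)/621.0 = 147.0 µg/L.
After outfall 2: Q = 621.0 + 41.00 = 662.0 ML/d; C = (621.0·147.0 + 41.00·891.0)/662.0 = 193.1 µg/L.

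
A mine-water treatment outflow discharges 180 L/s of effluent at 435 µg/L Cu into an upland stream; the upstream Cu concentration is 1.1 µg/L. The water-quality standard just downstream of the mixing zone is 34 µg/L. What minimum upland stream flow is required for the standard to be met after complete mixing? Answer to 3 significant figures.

Set C_mix = 34: (Q·1.100 + 180.0·435.0) / (Q + 180.0) = 34
→ Q = 180.0·(435.0 − 34)/(34 − 1.100) = 2194 L/s.

2190 L/s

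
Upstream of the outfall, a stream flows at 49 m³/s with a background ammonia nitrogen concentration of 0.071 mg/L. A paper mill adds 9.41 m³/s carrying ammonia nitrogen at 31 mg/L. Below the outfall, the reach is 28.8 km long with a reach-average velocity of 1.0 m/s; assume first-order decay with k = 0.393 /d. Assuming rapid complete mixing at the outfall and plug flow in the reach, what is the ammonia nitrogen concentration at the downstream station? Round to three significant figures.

Flow-weighted average: C = (49.00·0.07100 + 9.410·31.00) / 58.41 = 295.2/58.41 = 5.054 mg/L.
Travel time t = 28.8·1000 / 1.0 = 28800 s = 8.000 h.
Applying C = C₀e^(−kt): 5.054 × 0.8772 = 4.433 mg/L.

4.43 mg/L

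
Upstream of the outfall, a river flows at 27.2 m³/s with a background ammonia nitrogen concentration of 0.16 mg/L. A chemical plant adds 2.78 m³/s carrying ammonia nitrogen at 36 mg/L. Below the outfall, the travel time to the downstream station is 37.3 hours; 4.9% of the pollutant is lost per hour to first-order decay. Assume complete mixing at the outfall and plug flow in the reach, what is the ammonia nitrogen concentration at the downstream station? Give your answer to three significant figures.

Conservation of mass: C = (27.20·0.1600 + 2.780·36.00) / 29.98 = 104.4/29.98 = 3.483 mg/L.
4.9%/h lost → k = −ln(1 − 0.049) = 0.05024 h⁻¹.
Decay over the reach: 3.483·exp(−kt) = 3.483·0.1535 = 0.5347 mg/L.

0.535 mg/L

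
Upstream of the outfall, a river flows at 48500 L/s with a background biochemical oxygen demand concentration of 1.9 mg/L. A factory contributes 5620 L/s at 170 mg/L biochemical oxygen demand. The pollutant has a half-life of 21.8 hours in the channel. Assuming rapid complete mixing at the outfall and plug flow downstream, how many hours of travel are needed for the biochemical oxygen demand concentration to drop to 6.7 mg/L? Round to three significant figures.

33.4 h

After mixing, C = (48500·1.900 + 5620·170.0) / 54120 = 1048000/54120 = 19.36 mg/L.
Half-life 21.8 h → k = ln 2 / 21.8 = 0.03180 h⁻¹ = 0.7631 d⁻¹.
19.36·exp(−k·t) = 6.7 → t = ln(19.36/6.7)/k = 120100 s = 33.37 h.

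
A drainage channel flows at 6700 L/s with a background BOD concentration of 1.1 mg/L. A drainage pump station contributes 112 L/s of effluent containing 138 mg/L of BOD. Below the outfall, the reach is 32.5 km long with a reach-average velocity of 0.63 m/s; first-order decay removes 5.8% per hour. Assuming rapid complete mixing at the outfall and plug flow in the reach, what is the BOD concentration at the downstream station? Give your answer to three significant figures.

Mixed concentration C = ΣQC/ΣQ = (6700·1.100 + 112.0·138.0) / 6812 = 22830/6812 = 3.351 mg/L.
Travel time t = 32.5·1000 / 0.63 = 51590 s = 14.33 h.
5.8%/h lost → k = −ln(1 − 0.058) = 0.05975 h⁻¹.
First-order decay: C = 3.351·exp(−k·t) = 3.351·0.4248 = 1.423 mg/L.

1.42 mg/L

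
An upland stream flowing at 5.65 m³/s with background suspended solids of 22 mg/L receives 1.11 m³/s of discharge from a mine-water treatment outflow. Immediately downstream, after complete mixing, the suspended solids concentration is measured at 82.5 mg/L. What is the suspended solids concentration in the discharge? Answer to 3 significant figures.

390 mg/L

Mass balance: 5.650·22.00 + 1.110·Cₑ = 6.760·82.50
→ Cₑ = (6.760·82.50 − 5.650·22.00) / 1.110 = 390.5 mg/L.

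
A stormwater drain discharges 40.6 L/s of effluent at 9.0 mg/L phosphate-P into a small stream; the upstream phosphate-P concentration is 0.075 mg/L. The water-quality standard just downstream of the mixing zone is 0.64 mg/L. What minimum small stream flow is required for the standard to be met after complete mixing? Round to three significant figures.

601 L/s

Set C_mix = 0.64: (Q·0.07500 + 40.60·9.000) / (Q + 40.60) = 0.64
→ Q = 40.60·(9.000 − 0.64)/(0.64 − 0.07500) = 600.7 L/s.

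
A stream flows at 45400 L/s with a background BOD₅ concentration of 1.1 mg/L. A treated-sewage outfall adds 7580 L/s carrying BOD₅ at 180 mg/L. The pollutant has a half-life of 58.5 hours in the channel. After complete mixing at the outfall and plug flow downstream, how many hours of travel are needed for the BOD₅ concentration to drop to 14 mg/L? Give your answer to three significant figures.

54.5 h

Flow-weighted average: C = (45400·1.100 + 7580·180.0) / 52980 = 1414000/52980 = 26.70 mg/L.
Half-life 58.5 h → k = ln 2 / 58.5 = 0.01185 h⁻¹ = 0.2844 d⁻¹.
26.70·exp(−k·t) = 14 → t = ln(26.70/14)/k = 196100 s = 54.47 h.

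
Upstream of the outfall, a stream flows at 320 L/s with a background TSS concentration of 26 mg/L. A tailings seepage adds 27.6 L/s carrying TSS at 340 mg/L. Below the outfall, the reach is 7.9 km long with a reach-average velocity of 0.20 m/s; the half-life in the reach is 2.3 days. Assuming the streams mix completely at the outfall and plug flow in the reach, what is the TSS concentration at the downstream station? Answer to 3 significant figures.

Mass balance: C = (320.0·26.00 + 27.60·340.0) / 347.6 = 17700/347.6 = 50.93 mg/L.
Travel time t = 7.9·1000 / 0.20 = 39500 s = 10.97 h.
Half-life 2.3 d → k = ln 2 / 2.3 = 0.3014 d⁻¹.
First-order decay: C = 50.93·exp(−k·t) = 50.93·0.8713 = 44.38 mg/L.

44.4 mg/L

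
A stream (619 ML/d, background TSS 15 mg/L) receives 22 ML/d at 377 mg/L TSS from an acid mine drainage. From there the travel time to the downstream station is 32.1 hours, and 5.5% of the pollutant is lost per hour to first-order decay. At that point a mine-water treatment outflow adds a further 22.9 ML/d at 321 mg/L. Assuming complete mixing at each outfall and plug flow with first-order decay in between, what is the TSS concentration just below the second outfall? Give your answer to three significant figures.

15.4 mg/L

Flow-weighted average: C = (619.0·15.00 + 22.00·377.0) / 641.0 = 17580/641.0 = 27.42 mg/L; combined flow 641.0 ML/d.
5.5%/h lost → k = −ln(1 − 0.055) = 0.05657 h⁻¹.
Applying C = C₀e^(−kt): 27.42 × 0.1627 = 4.462 mg/L.
Second outfall: C = (641.0·4.462 + 22.90·321.0)/663.9 = 15.38 mg/L.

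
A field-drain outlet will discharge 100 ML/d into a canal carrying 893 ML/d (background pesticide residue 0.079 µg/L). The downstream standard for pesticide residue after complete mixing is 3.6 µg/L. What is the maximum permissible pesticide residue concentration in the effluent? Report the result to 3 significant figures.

At the limit, (Qr·Cr + Qe·Cₑ)/(Qr + Qe) = 3.6:
Cₑ = (993.0·3.6 − 893.0·0.07900) / 100.0 = 35.04 µg/L.

35.0 µg/L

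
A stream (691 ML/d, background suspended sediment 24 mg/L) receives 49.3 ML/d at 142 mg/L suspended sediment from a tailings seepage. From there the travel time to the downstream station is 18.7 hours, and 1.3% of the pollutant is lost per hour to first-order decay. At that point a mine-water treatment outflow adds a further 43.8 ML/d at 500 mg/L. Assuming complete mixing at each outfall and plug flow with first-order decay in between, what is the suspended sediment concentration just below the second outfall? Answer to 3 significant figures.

Flow-weighted average: C = (691.0·24.00 + 49.30·142.0) / 740.3 = 23580/740.3 = 31.86 mg/L; combined flow 740.3 ML/d.
1.3%/h lost → k = −ln(1 − 0.013) = 0.01309 h⁻¹.
First-order decay: C = 31.86·exp(−k·t) = 31.86·0.7829 = 24.94 mg/L.
Second outfall: C = (740.3·24.94 + 43.80·500.0)/784.1 = 51.48 mg/L.

51.5 mg/L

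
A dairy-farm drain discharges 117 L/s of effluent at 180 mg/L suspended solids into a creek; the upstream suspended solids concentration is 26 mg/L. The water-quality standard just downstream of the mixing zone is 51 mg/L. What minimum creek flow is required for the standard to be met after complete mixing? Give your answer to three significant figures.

604 L/s

Set C_mix = 51: (Q·26.00 + 117.0·180.0) / (Q + 117.0) = 51
→ Q = 117.0·(180.0 − 51)/(51 − 26.00) = 603.7 L/s.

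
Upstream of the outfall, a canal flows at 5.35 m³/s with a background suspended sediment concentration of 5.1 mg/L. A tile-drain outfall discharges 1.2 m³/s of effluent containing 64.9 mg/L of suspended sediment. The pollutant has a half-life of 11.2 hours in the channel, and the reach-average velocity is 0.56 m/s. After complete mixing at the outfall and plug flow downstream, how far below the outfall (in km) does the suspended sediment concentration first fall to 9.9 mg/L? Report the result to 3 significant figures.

After mixing, C = (5.350·5.100 + 1.200·64.90) / 6.550 = 105.2/6.550 = 16.06 mg/L.
Half-life 11.2 h → k = ln 2 / 11.2 = 0.06189 h⁻¹ = 1.485 d⁻¹.
Set 16.06·exp(−k·t) = 9.9 → t = ln(16.06/9.9)/k = 28130 s = 7.813 h.
Distance = v·t = 0.56·28130 = 15750 m = 15.75 km.

15.8 km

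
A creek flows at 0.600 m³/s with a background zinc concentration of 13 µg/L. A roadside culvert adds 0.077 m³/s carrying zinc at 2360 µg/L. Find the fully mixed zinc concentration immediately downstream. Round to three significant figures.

280 µg/L

Mass balance: C = (0.6000·13.00 + 0.07700·2360) / 0.6770 = 189.5/0.6770 = 279.9 µg/L.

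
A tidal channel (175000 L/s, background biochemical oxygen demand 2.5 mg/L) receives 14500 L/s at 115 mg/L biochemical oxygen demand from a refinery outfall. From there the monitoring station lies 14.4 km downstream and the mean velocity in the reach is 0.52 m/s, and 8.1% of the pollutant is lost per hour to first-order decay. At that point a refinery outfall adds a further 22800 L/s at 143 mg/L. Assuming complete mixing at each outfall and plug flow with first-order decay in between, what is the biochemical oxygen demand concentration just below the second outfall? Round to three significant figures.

20.5 mg/L

After mixing, C = (175000·2.500 + 14500·115.0) / 189500 = 2105000/189500 = 11.11 mg/L; combined flow 189500 L/s.
Travel time t = 14.4·1000 / 0.52 = 27690 s = 7.692 h.
8.1%/h lost → k = −ln(1 − 0.081) = 0.08447 h⁻¹.
Decay over the reach: 11.11·exp(−kt) = 11.11·0.5222 = 5.800 mg/L.
Second outfall: C = (189500·5.800 + 22800·143.0)/212300 = 20.53 mg/L.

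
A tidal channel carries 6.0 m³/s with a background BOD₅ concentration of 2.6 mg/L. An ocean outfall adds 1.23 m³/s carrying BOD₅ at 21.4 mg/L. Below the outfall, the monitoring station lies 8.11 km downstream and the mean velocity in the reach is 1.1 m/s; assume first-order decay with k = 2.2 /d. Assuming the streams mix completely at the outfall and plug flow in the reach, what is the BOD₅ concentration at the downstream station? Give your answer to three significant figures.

4.81 mg/L

After mixing, C = (6.000·2.600 + 1.230·21.40) / 7.230 = 41.92/7.230 = 5.798 mg/L.
Travel time t = 8.11·1000 / 1.1 = 7373 s = 2.048 h.
Applying C = C₀e^(−kt): 5.798 × 0.8288 = 4.806 mg/L.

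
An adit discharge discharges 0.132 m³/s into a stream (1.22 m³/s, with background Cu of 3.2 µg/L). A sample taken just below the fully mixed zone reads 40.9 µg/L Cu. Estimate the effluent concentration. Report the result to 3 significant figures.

Mass balance: 1.220·3.200 + 0.1320·Cₑ = 1.352·40.90
→ Cₑ = (1.352·40.90 − 1.220·3.200) / 0.1320 = 389.3 µg/L.

389 µg/L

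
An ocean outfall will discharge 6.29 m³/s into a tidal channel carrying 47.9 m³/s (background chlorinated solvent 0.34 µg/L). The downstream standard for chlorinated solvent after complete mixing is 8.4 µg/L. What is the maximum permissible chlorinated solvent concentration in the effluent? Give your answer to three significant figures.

69.8 µg/L

At the limit, (Qr·Cr + Qe·Cₑ)/(Qr + Qe) = 8.4:
Cₑ = (54.19·8.4 − 47.90·0.3400) / 6.290 = 69.78 µg/L.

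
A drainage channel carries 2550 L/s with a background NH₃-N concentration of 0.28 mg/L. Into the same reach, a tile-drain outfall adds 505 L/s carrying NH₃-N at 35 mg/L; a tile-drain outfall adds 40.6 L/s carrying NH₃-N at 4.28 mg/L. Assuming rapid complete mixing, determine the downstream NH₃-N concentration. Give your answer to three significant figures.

Mass balance: C = (2550·0.2800 + 505.0·35.00 + 40.60·4.280) / 3096 = 18560/3096 = 5.997 mg/L.

6.00 mg/L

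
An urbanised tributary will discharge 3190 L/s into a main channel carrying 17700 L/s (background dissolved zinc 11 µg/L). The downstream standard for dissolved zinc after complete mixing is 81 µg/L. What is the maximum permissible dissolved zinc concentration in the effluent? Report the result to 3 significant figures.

469 µg/L

At the limit, (Qr·Cr + Qe·Cₑ)/(Qr + Qe) = 81:
Cₑ = (20890·81 − 17700·11.00) / 3190 = 469.4 µg/L.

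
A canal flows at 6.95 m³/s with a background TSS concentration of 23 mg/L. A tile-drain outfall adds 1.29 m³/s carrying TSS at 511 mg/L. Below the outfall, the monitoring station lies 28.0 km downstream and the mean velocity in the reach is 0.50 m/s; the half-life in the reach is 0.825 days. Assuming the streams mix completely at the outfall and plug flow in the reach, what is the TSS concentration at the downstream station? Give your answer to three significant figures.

Mass balance: C = (6.950·23.00 + 1.290·511.0) / 8.240 = 819.0/8.240 = 99.40 mg/L.
Travel time t = 28.0·1000 / 0.50 = 56000 s = 15.56 h.
Half-life 0.825 d → k = ln 2 / 0.825 = 0.8402 d⁻¹.
First-order decay: C = 99.40·exp(−k·t) = 99.40·0.5801 = 57.66 mg/L.

57.7 mg/L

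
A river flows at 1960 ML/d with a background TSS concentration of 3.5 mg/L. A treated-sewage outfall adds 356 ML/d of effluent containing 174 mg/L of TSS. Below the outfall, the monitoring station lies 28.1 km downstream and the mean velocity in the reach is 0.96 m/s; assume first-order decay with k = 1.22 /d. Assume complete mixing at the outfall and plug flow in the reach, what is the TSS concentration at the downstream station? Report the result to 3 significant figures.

19.7 mg/L

Conservation of mass: C = (1960·3.500 + 356.0·174.0) / 2316 = 68800/2316 = 29.71 mg/L.
Travel time t = 28.1·1000 / 0.96 = 29270 s = 8.131 h.
Applying C = C₀e^(−kt): 29.71 × 0.6615 = 19.65 mg/L.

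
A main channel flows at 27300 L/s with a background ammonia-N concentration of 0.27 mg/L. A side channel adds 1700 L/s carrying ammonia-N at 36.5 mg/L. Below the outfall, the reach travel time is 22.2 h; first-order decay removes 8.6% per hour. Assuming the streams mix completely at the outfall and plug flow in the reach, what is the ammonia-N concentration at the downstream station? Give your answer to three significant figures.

Flow-weighted average: C = (27300·0.2700 + 1700·36.50) / 29000 = 69420/29000 = 2.394 mg/L.
8.6%/h lost → k = −ln(1 − 0.086) = 0.08992 h⁻¹.
Applying C = C₀e^(−kt): 2.394 × 0.1358 = 0.3252 mg/L.

0.325 mg/L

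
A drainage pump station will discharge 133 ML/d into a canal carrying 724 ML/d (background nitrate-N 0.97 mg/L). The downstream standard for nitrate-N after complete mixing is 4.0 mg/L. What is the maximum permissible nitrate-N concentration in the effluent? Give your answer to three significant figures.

At the limit, (Qr·Cr + Qe·Cₑ)/(Qr + Qe) = 4.0:
Cₑ = (857.0·4.0 − 724.0·0.9700) / 133.0 = 20.49 mg/L.

20.5 mg/L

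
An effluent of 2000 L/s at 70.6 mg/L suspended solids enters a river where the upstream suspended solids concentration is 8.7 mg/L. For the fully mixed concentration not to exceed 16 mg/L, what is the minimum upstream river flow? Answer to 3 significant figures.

Set C_mix = 16: (Q·8.700 + 2000·70.60) / (Q + 2000) = 16
→ Q = 2000·(70.60 − 16)/(16 − 8.700) = 14960 L/s.

15000 L/s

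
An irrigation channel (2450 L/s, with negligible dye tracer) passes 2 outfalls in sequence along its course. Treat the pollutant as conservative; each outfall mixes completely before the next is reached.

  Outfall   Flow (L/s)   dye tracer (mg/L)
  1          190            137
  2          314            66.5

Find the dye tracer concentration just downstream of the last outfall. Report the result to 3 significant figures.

15.9 mg/L

After outfall 1: Q = 2450 + 190.0 = 2640 L/s; C = (2450·0 + 190.0·137.0)/2640 = 9.860 mg/L.
After outfall 2: Q = 2640 + 314.0 = 2954 L/s; C = (2640·9.860 + 314.0·66.50)/2954 = 15.88 mg/L.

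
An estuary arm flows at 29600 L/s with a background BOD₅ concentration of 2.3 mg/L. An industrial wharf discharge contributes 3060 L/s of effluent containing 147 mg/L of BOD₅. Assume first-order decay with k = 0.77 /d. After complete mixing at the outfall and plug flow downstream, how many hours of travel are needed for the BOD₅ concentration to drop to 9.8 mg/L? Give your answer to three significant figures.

Conservation of mass: C = (29600·2.300 + 3060·147.0) / 32660 = 517900/32660 = 15.86 mg/L.
15.86·exp(−k·t) = 9.8 → t = ln(15.86/9.8)/k = 54000 s = 15.00 h.

15.0 h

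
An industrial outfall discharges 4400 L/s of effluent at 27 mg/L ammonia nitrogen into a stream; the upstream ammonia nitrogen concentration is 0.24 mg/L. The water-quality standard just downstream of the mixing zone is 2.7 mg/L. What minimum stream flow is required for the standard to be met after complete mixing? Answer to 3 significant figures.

Set C_mix = 2.7: (Q·0.2400 + 4400·27.00) / (Q + 4400) = 2.7
→ Q = 4400·(27.00 − 2.7)/(2.7 − 0.2400) = 43460 L/s.

43500 L/s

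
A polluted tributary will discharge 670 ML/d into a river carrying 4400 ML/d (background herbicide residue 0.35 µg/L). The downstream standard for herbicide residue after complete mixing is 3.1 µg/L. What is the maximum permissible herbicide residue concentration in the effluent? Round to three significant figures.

21.2 µg/L

At the limit, (Qr·Cr + Qe·Cₑ)/(Qr + Qe) = 3.1:
Cₑ = (5070·3.1 − 4400·0.3500) / 670.0 = 21.16 µg/L.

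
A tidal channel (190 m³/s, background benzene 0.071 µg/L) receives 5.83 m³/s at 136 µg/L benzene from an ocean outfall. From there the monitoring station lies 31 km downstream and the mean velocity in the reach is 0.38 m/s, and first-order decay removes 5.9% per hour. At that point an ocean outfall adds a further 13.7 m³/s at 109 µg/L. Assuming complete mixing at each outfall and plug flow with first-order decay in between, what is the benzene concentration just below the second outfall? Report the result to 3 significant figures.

Flow-weighted average: C = (190.0·0.07100 + 5.830·136.0) / 195.8 = 806.4/195.8 = 4.118 µg/L; combined flow 195.8 m³/s.
Travel time t = 31·1000 / 0.38 = 81580 s = 22.66 h.
5.9%/h lost → k = −ln(1 − 0.059) = 0.06081 h⁻¹.
First-order decay: C = 4.118·exp(−k·t) = 4.118·0.2521 = 1.038 µg/L.
Second outfall: C = (195.8·1.038 + 13.70·109.0)/209.5 = 8.097 µg/L.

8.10 µg/L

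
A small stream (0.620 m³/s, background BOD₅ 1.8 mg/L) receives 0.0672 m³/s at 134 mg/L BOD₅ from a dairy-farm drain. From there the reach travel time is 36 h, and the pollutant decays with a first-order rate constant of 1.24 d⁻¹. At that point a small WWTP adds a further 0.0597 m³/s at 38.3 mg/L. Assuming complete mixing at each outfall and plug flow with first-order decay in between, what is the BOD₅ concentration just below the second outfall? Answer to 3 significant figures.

5.17 mg/L

Mixed concentration C = ΣQC/ΣQ = (0.6200·1.800 + 0.06720·134.0) / 0.6872 = 10.12/0.6872 = 14.73 mg/L; combined flow 0.6872 m³/s.
First-order decay: C = 14.73·exp(−k·t) = 14.73·0.1557 = 2.293 mg/L.
Second outfall: C = (0.6872·2.293 + 0.05970·38.30)/0.7469 = 5.171 mg/L.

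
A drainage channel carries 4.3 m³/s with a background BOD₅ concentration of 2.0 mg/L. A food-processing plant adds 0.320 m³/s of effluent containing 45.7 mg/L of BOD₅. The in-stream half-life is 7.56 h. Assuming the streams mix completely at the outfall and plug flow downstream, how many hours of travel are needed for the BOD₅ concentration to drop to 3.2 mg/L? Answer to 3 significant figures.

4.93 h

Conservation of mass: C = (4.300·2.000 + 0.3200·45.70) / 4.620 = 23.22/4.620 = 5.027 mg/L.
Half-life 7.56 h → k = ln 2 / 7.56 = 0.09169 h⁻¹ = 2.200 d⁻¹.
5.027·exp(−k·t) = 3.2 → t = ln(5.027/3.2)/k = 17730 s = 4.926 h.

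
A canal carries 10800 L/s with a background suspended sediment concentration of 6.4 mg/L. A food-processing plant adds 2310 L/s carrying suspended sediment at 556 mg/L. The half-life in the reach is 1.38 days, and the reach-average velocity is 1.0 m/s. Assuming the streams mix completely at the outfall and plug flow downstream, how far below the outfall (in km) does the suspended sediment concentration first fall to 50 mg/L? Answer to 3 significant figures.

Mixed concentration C = ΣQC/ΣQ = (10800·6.400 + 2310·556.0) / 13110 = 1353000/13110 = 103.2 mg/L.
Half-life 1.38 d → k = ln 2 / 1.38 = 0.5023 d⁻¹.
Set 103.2·exp(−k·t) = 50 → t = ln(103.2/50)/k = 124700 s = 34.64 h.
Distance = v·t = 1.0·124700 = 124700 m = 124.7 km.

125 km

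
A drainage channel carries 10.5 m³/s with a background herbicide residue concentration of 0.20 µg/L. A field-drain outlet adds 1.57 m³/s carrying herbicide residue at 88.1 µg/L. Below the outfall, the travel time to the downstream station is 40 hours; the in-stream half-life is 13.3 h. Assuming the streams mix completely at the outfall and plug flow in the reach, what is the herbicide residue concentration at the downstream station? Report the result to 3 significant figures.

1.45 µg/L

Conservation of mass: C = (10.50·0.2000 + 1.570·88.10) / 12.07 = 140.4/12.07 = 11.63 µg/L.
Half-life 13.3 h → k = ln 2 / 13.3 = 0.05212 h⁻¹ = 1.251 d⁻¹.
Applying C = C₀e^(−kt): 11.63 × 0.1244 = 1.447 µg/L.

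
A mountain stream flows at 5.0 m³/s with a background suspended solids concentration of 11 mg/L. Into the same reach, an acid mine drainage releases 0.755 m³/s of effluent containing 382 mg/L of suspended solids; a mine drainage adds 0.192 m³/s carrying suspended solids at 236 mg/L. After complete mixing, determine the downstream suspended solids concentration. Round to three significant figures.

After mixing, C = (5.000·11.00 + 0.7550·382.0 + 0.1920·236.0) / 5.947 = 388.7/5.947 = 65.36 mg/L.

65.4 mg/L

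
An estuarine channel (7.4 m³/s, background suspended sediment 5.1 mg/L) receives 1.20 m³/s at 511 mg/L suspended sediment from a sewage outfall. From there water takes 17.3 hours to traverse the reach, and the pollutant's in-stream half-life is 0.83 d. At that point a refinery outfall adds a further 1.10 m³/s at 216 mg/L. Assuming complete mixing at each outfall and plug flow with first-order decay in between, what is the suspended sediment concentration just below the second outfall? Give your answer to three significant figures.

Mixed concentration C = ΣQC/ΣQ = (7.400·5.100 + 1.200·511.0) / 8.600 = 650.9/8.600 = 75.69 mg/L; combined flow 8.600 m³/s.
Half-life 0.83 d → k = ln 2 / 0.83 = 0.8351 d⁻¹.
Decay over the reach: 75.69·exp(−kt) = 75.69·0.5477 = 41.46 mg/L.
At the second outfall, C = (8.600·41.46 + 1.100·216.0) / (8.600 + 1.100) = 61.25 mg/L.

61.3 mg/L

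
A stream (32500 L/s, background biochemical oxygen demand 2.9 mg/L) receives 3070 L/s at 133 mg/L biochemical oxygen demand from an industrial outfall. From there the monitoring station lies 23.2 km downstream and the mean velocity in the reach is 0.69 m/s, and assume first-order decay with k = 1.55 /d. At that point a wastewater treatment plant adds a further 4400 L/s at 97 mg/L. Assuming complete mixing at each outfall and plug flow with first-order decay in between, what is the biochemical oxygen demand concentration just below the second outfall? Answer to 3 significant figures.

Mixed concentration C = ΣQC/ΣQ = (32500·2.900 + 3070·133.0) / 35570 = 502600/35570 = 14.13 mg/L; combined flow 35570 L/s.
Travel time t = 23.2·1000 / 0.69 = 33620 s = 9.340 h.
After decay, C = 14.13 × e^(−kt) = 14.13 × 0.5471 = 7.729 mg/L.
Second outfall: C = (35570·7.729 + 4400·97.00)/39970 = 17.56 mg/L.

17.6 mg/L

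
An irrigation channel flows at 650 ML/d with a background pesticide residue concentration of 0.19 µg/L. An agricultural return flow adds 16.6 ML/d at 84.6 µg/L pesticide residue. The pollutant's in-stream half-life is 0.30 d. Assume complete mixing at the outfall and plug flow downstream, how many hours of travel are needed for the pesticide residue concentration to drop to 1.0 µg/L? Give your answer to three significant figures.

Mixed concentration C = ΣQC/ΣQ = (650.0·0.1900 + 16.60·84.60) / 666.6 = 1528/666.6 = 2.292 µg/L.
Half-life 0.30 d → k = ln 2 / 0.30 = 2.310 d⁻¹.
2.292·exp(−k·t) = 1.0 → t = ln(2.292/1.0)/k = 31020 s = 8.616 h.

8.62 h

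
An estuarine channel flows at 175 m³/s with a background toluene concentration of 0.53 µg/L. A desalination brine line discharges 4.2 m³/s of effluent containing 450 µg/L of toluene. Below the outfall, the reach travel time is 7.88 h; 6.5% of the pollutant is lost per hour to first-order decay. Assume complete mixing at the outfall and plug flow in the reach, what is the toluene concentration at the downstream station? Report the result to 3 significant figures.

After mixing, C = (175.0·0.5300 + 4.200·450.0) / 179.2 = 1983/179.2 = 11.06 µg/L.
6.5%/h lost → k = −ln(1 − 0.065) = 0.06721 h⁻¹.
First-order decay: C = 11.06·exp(−k·t) = 11.06·0.5888 = 6.515 µg/L.

6.52 µg/L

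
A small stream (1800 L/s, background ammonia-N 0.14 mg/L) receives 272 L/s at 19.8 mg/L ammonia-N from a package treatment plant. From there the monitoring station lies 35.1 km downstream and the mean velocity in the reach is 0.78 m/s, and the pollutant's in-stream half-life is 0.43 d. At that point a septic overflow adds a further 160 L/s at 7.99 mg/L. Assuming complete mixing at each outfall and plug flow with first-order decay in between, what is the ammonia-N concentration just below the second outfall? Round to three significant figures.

Conservation of mass: C = (1800·0.1400 + 272.0·19.80) / 2072 = 5638/2072 = 2.721 mg/L; combined flow 2072 L/s.
Travel time t = 35.1·1000 / 0.78 = 45000 s = 12.50 h.
Half-life 0.43 d → k = ln 2 / 0.43 = 1.612 d⁻¹.
First-order decay: C = 2.721·exp(−k·t) = 2.721·0.4319 = 1.175 mg/L.
At the second outfall, C = (2072·1.175 + 160.0·7.990) / (2072 + 160.0) = 1.664 mg/L.

1.66 mg/L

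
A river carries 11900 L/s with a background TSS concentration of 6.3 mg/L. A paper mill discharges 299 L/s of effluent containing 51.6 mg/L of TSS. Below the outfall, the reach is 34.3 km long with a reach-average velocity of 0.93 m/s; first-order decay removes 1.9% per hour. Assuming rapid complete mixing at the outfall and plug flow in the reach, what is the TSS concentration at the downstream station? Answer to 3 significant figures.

Flow-weighted average: C = (11900·6.300 + 299.0·51.60) / 12200 = 90400/12200 = 7.410 mg/L.
Travel time t = 34.3·1000 / 0.93 = 36880 s = 10.24 h.
1.9%/h lost → k = −ln(1 − 0.019) = 0.01918 h⁻¹.
First-order decay: C = 7.410·exp(−k·t) = 7.410·0.8216 = 6.088 mg/L.

6.09 mg/L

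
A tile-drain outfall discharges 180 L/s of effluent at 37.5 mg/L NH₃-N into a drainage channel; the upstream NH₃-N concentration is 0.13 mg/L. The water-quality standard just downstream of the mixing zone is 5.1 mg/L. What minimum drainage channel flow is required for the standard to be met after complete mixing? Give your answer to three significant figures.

Set C_mix = 5.1: (Q·0.1300 + 180.0·37.50) / (Q + 180.0) = 5.1
→ Q = 180.0·(37.50 − 5.1)/(5.1 − 0.1300) = 1173 L/s.

1170 L/s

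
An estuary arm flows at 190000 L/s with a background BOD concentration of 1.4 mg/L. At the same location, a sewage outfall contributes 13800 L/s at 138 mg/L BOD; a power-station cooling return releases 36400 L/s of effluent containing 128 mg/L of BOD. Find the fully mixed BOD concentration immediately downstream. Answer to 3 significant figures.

Mixed concentration C = ΣQC/ΣQ = (190000·1.400 + 13800·138.0 + 36400·128.0) / 240200 = 6830000/240200 = 28.43 mg/L.

28.4 mg/L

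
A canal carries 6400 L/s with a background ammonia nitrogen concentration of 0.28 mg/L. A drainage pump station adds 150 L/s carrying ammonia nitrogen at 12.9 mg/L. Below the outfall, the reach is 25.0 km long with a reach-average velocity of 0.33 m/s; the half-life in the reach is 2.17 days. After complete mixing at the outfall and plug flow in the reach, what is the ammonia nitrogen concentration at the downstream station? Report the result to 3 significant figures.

0.430 mg/L

Mass balance: C = (6400·0.2800 + 150.0·12.90) / 6550 = 3727/6550 = 0.5690 mg/L.
Travel time t = 25.0·1000 / 0.33 = 75760 s = 21.04 h.
Half-life 2.17 d → k = ln 2 / 2.17 = 0.3194 d⁻¹.
Applying C = C₀e^(−kt): 0.5690 × 0.7557 = 0.4300 mg/L.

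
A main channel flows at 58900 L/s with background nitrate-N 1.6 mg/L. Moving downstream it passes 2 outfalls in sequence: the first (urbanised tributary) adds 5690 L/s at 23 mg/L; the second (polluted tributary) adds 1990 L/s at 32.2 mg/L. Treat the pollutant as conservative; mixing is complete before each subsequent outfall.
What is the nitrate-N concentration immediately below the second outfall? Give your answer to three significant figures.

4.34 mg/L

Below outfall 1: Q → 64590 L/s, C = (58900·1.600 + 5690·23.00)/64590 = 3.485 mg/L.
Below outfall 2: Q → 66580 L/s, C = (64590·3.485 + 1990·32.20)/66580 = 4.343 mg/L.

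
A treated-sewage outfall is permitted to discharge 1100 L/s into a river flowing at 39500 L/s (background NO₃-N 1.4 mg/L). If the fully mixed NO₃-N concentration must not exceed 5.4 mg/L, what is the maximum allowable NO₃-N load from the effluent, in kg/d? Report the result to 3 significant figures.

14200 kg/d

Mass balance at the limit: 39500·1.400 + 1100·Cₑ = 40600·5.4 → Cₑ = 149.0 mg/L.
1100 L/s = 1.100 m³/s. Load = 1.100 m³/s × 149.0 g/m³ × 86 400 s/d = 14160 kg/d.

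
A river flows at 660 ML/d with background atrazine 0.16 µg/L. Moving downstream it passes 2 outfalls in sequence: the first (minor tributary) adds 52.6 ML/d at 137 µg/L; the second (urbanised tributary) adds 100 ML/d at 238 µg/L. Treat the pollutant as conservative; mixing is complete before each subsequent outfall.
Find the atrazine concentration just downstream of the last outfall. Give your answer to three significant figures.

38.3 µg/L

After outfall 1: Q = 660.0 + 52.60 = 712.6 ML/d; C = (660.0·0.1600 + 52.60·137.0)/712.6 = 10.26 µg/L.
After outfall 2: Q = 712.6 + 100.0 = 812.6 ML/d; C = (712.6·10.26 + 100.0·238.0)/812.6 = 38.29 µg/L.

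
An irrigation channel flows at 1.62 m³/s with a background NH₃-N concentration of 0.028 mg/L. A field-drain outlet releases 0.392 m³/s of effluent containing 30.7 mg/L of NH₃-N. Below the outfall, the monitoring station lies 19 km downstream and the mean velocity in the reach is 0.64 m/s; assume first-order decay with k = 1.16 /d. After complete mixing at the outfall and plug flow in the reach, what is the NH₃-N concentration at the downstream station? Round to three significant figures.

4.03 mg/L

Mixed concentration C = ΣQC/ΣQ = (1.620·0.02800 + 0.3920·30.70) / 2.012 = 12.08/2.012 = 6.004 mg/L.
Travel time t = 19·1000 / 0.64 = 29690 s = 8.247 h.
After decay, C = 6.004 × e^(−kt) = 6.004 × 0.6713 = 4.030 mg/L.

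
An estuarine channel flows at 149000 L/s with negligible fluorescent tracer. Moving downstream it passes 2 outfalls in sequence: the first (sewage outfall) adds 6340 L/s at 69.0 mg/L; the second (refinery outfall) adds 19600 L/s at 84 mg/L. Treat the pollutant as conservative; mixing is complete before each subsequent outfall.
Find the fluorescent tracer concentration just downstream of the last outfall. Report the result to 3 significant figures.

After outfall 1: Q = 149000 + 6340 = 155300 L/s; C = (149000·0 + 6340·69.00)/155300 = 2.816 mg/L.
After outfall 2: Q = 155300 + 19600 = 174900 L/s; C = (155300·2.816 + 19600·84.00)/174900 = 11.91 mg/L.

11.9 mg/L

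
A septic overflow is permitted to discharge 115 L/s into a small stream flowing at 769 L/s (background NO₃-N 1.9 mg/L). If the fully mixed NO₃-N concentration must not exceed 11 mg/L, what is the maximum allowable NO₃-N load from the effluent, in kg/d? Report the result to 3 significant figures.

Mass balance at the limit: 769.0·1.900 + 115.0·Cₑ = 884.0·11 → Cₑ = 71.85 mg/L.
115.0 L/s = 0.1150 m³/s. Load = 0.1150 m³/s × 71.85 g/m³ × 86 400 s/d = 713.9 kg/d.

714 kg/d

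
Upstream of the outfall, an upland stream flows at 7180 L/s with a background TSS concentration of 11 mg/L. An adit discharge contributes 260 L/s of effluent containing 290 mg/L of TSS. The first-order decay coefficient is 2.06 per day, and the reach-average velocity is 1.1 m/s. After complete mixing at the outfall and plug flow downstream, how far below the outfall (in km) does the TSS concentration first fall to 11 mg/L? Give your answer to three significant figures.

29.3 km

Flow-weighted average: C = (7180·11.00 + 260.0·290.0) / 7440 = 154400/7440 = 20.75 mg/L.
Set 20.75·exp(−k·t) = 11 → t = ln(20.75/11)/k = 26620 s = 7.394 h.
Distance = v·t = 1.1·26620 = 29280 m = 29.28 km.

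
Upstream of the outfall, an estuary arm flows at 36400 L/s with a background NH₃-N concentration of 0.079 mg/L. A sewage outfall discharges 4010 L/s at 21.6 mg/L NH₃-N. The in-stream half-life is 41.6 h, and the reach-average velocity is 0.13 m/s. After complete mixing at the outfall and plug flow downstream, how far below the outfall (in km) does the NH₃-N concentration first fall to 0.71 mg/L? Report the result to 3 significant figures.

Conservation of mass: C = (36400·0.07900 + 4010·21.60) / 40410 = 89490/40410 = 2.215 mg/L.
Half-life 41.6 h → k = ln 2 / 41.6 = 0.01666 h⁻¹ = 0.3999 d⁻¹.
Set 2.215·exp(−k·t) = 0.71 → t = ln(2.215/0.71)/k = 245800 s = 68.27 h.
Distance = v·t = 0.13·245800 = 31950 m = 31.95 km.

32.0 km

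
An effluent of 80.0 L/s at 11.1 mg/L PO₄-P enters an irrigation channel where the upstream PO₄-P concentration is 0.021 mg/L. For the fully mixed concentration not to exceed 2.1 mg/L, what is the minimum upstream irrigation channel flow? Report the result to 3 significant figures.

Set C_mix = 2.1: (Q·0.02100 + 80.00·11.10) / (Q + 80.00) = 2.1
→ Q = 80.00·(11.10 − 2.1)/(2.1 − 0.02100) = 346.3 L/s.

346 L/s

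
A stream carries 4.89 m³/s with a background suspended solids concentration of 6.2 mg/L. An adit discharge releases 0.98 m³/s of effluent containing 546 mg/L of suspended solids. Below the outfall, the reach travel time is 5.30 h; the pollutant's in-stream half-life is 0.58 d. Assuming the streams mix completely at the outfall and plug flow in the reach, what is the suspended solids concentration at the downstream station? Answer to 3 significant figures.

Flow-weighted average: C = (4.890·6.200 + 0.9800·546.0) / 5.870 = 565.4/5.870 = 96.32 mg/L.
Half-life 0.58 d → k = ln 2 / 0.58 = 1.195 d⁻¹.
First-order decay: C = 96.32·exp(−k·t) = 96.32·0.7680 = 73.98 mg/L.

74.0 mg/L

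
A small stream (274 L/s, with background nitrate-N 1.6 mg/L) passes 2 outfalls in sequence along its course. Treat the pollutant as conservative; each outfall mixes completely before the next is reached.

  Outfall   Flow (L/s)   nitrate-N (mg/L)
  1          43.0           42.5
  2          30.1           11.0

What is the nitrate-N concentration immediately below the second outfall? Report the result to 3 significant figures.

7.48 mg/L

Outfall 1: combined Q = 317.0 L/s; C = (274.0·1.600 + 43.00·42.50)/317.0 = 7.148 mg/L.
Outfall 2: combined Q = 347.1 L/s; C = (317.0·7.148 + 30.10·11.00)/347.1 = 7.482 mg/L.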